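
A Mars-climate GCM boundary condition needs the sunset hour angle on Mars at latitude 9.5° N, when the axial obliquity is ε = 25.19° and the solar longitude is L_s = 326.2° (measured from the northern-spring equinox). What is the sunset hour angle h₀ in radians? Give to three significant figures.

h₀ = 1.53 rad

Solar declination: sin δ = sin ε · sin L_s = sin 25.19° × sin 326.2° = -0.23677, so δ = -13.696°.
cos h₀ = −tan ϕ · tan δ = −tan(+9.5°) × tan(-13.696°) = 0.0408, so h₀ = 1.5300 rad = 87.66°.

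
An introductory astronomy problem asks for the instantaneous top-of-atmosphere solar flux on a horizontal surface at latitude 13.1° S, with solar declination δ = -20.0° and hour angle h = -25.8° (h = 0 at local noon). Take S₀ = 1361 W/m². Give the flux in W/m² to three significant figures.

cos θ_z = sin φ sin δ + cos φ cos δ cos h = 0.077519 + 0.824006 = 0.901525.
Flux = S₀ · cos θ_z = 1361 × 0.901525 = 1227 W/m².

1.23e+03 W/m²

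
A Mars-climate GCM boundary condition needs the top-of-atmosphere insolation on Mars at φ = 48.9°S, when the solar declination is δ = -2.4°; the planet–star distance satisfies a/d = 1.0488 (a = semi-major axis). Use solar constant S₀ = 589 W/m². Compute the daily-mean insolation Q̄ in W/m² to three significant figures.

Q̄ ≈ 146 W/m²

cos H₀ = −tan(-48.9°) tan(-2.400°) = -0.0480, H₀ = 1.6189 rad.
Bracket: H₀ sin φ sin δ + cos φ cos δ sin H₀ = 1.6189×-0.75356×-0.04188 + 0.65738×0.99912×0.99885 = 0.051091 + 0.656046 = 0.707137.
Inverse-square distance factor (a/d)² = 1.0488² = 1.099981.
Q̄ = (S₀/π) × 1.099981 × [bracket] = (589/π) × 1.099981 × 0.707137 = 145.8 W/m².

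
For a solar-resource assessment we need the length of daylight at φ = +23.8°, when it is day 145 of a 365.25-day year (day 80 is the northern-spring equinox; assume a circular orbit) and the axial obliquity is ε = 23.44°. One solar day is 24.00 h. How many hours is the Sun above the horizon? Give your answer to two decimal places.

13.30 h

Solar longitude: λ_s = 360° × (145 − 80)/365.25 = 64.066°.
sin δ = sin 23.44° × sin 64.066° = 0.35773, so δ = +20.961°.
cos H₀ = −tan φ · tan δ = −tan(+23.8°) × tan(+20.961°) = -0.1690, so H₀ = 1.7406 rad = 99.73°.
Daylight = 2H₀/(2π) × 24.00 h = (1.7406/π) × 24.00 = 13.30 h.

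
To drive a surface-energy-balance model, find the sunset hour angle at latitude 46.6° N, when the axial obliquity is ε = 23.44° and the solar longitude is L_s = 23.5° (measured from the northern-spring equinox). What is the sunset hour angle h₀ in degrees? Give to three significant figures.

h₀ = 99.8°

Solar declination: sin δ = sin ε · sin L_s = sin 23.44° × sin 23.5° = 0.15862, so δ = +9.127°.
cos h₀ = −tan ϕ · tan δ = −tan(+46.6°) × tan(+9.127°) = -0.1699, so h₀ = 1.7415 rad = 99.78°.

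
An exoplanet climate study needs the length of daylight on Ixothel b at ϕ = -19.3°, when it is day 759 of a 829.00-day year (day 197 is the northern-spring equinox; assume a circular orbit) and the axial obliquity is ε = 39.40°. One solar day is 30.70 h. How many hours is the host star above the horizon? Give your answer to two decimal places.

17.75 h

Solar longitude: L_s = 360° × (759 − 197)/829.00 = 244.053°.
sin δ = sin 39.40° × sin 244.053° = -0.57075, so δ = -34.803°.
cos h₀ = −tan ϕ · tan δ = −tan(-19.3°) × tan(-34.803°) = -0.2434, so h₀ = 1.8167 rad = 104.09°.
Daylight = 2h₀/(2π) × 30.70 h = (1.8167/π) × 30.70 = 17.75 h.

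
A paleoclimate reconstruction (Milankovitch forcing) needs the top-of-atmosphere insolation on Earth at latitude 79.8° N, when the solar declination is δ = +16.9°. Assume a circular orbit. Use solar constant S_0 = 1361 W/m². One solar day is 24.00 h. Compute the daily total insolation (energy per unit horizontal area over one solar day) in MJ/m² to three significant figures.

cos h₀ = −tan(+79.8°) tan(+16.900°) = -1.6886 ≤ −1 ⇒ polar day, h₀ = π.
Bracket: h₀ sin ϕ sin δ + cos ϕ cos δ sin h₀ = 3.1416×0.98420×0.29070 + 0.17708×0.95681×0.00000 = 0.898834 + 0.000000 = 0.898834.
Q̄ = (S_0/π) × [bracket] = (1361/π) × 0.898834 = 389.39 W/m².
Daily total = Q̄ × 24.00 h × 3600 s/h = 389.39 × 24.00 × 3600 / 10⁶ = 33.64 MJ/m².

33.6 MJ/m²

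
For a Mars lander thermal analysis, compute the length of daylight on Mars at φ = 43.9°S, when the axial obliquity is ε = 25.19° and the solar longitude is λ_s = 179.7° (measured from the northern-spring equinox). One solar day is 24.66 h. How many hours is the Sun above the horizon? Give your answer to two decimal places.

12.31 h

Solar declination: sin δ = sin ε · sin λ_s = sin 25.19° × sin 179.7° = 0.00223, so δ = +0.128°.
cos H₀ = −tan φ · tan δ = −tan(-43.9°) × tan(+0.128°) = 0.0021, so H₀ = 1.5687 rad = 89.88°.
Daylight = 2H₀/(2π) × 24.66 h = (1.5687/π) × 24.66 = 12.31 h.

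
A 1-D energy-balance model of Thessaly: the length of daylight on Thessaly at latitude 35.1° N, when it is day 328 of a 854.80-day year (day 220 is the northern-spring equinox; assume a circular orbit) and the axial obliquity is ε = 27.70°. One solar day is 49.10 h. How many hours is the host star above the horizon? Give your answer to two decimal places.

Solar longitude: L_s = 360° × (328 − 220)/854.80 = 45.484°.
sin δ = sin 27.70° × sin 45.484° = 0.33146, so δ = +19.357°.
cos h₀ = −tan ϕ · tan δ = −tan(+35.1°) × tan(+19.357°) = -0.2469, so h₀ = 1.8203 rad = 104.29°.
Daylight = 2h₀/(2π) × 49.10 h = (1.8203/π) × 49.10 = 28.45 h.

28.45 h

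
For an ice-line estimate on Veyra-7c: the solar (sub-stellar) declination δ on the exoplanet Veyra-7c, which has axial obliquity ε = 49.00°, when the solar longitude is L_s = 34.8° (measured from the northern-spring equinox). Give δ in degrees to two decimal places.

sin δ = sin ε · sin L_s = sin 49.00° × sin 34.8° = 0.430723.
δ = arcsin(0.430723) = +25.51°.

δ = +25.51°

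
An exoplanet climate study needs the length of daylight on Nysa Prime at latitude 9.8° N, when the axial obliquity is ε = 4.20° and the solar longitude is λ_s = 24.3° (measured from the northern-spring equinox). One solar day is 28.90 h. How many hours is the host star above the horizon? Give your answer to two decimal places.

14.50 h

Solar declination: sin δ = sin ε · sin λ_s = sin 4.20° × sin 24.3° = 0.03014, so δ = +1.727°.
cos H₀ = −tan φ · tan δ = −tan(+9.8°) × tan(+1.727°) = -0.0052, so H₀ = 1.5760 rad = 90.30°.
Daylight = 2H₀/(2π) × 28.90 h = (1.5760/π) × 28.90 = 14.50 h.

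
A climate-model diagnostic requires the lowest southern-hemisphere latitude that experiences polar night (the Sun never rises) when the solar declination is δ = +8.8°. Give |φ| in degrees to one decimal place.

Polar night requires cos H₀ = −tan φ tan δ ≥ 1, i.e. tan φ tan δ ≤ −1.
The boundary is |tan φ| · |tan δ| = 1, so |φ| = 90° − |δ| = 90° − 8.8° = 81.2° in the southern hemisphere.

|φ| = 81.2°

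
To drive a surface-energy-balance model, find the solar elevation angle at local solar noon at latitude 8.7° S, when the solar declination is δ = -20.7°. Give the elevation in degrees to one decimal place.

78.0°

At local noon the hour angle is zero, so the zenith angle equals |ϕ − δ| = |-8.7° − (-20.700°)| = 12.000°.
Elevation = 90° − 12.000° = 78.0°.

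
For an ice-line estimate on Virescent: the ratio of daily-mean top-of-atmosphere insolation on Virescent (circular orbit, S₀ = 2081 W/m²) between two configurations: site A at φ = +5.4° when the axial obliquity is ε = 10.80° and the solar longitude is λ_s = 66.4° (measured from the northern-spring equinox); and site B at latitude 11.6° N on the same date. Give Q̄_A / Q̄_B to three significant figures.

— Configuration A (φ=+5.4°):
Solar declination: sin δ = sin ε · sin λ_s = sin 10.80° × sin 66.4° = 0.17171, so δ = +9.887°.
cos H₀ = −tan(+5.4°) tan(+9.887°) = -0.0165, H₀ = 1.5873 rad.
Bracket: H₀ sin φ sin δ + cos φ cos δ sin H₀ = 1.5873×0.09411×0.17171 + 0.99556×0.98515×0.99986 = 0.025650 + 0.980639 = 1.006289.
Q̄ = (S₀/π) × [bracket] = (2081/π) × 1.006289 = 666.57 W/m².
— Configuration B (φ=+11.6°):
cos H₀ = −tan(+11.6°) tan(+9.887°) = -0.0358, H₀ = 1.6066 rad.
Bracket: H₀ sin φ sin δ + cos φ cos δ sin H₀ = 1.6066×0.20108×0.17171 + 0.97958×0.98515×0.99936 = 0.055472 + 0.964416 = 1.019888.
Q̄ = (S₀/π) × [bracket] = (2081/π) × 1.019888 = 675.58 W/m².
Ratio Q̄_A / Q̄_B = 666.57 / 675.58 = 0.9867.

Q̄_A / Q̄_B ≈ 0.987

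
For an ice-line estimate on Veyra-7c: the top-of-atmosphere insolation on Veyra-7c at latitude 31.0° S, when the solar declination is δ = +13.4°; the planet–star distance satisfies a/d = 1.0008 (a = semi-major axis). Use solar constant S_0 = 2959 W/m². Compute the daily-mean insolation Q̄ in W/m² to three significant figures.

Q̄ ≈ 618 W/m²

cos h₀ = −tan(-31.0°) tan(+13.400°) = 0.1431, h₀ = 1.4272 rad.
Bracket: h₀ sin ϕ sin δ + cos ϕ cos δ sin h₀ = 1.4272×-0.51504×0.23175 + 0.85717×0.97278×0.98970 = -0.170351 + 0.825249 = 0.654898.
Inverse-square distance factor (a/d)² = 1.0008² = 1.001601.
Q̄ = (S_0/π) × 1.001601 × [bracket] = (2959/π) × 1.001601 × 0.654898 = 617.8 W/m².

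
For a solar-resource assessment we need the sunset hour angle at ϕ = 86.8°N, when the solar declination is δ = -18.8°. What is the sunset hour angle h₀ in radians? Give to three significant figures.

h₀ = 0.00 rad

cos h₀ = −tan ϕ · tan δ = 6.0890 ≥ 1, so the Sun never rises (polar night) and h₀ = 0.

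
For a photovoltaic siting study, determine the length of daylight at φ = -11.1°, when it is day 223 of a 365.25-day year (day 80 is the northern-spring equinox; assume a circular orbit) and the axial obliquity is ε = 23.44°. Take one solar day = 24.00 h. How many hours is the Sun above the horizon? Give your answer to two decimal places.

11.61 h

Solar longitude: λ_s = 360° × (223 − 80)/365.25 = 140.945°.
sin δ = sin 23.44° × sin 140.945° = 0.25064, so δ = +14.515°.
cos H₀ = −tan φ · tan δ = −tan(-11.1°) × tan(+14.515°) = 0.0508, so H₀ = 1.5200 rad = 87.09°.
Daylight = 2H₀/(2π) × 24.00 h = (1.5200/π) × 24.00 = 11.61 h.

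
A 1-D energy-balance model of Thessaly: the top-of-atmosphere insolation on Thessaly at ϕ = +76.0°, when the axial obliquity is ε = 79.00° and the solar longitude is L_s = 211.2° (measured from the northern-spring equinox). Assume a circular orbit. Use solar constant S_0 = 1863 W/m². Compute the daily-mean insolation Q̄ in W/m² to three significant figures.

Q̄ ≈ 0.00 W/m²

Solar declination: sin δ = sin ε · sin L_s = sin 79.00° × sin 211.2° = -0.50851, so δ = -30.565°.
cos h₀ = −tan(+76.0°) tan(-30.565°) = 2.3686 ≥ 1 ⇒ polar night, h₀ = 0 and Q̄ = 0.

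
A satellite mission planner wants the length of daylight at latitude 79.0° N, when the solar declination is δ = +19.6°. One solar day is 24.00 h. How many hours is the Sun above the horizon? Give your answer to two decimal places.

Sunrise equation: cos h₀ = −tan ϕ · tan δ = -1.8319 ≤ −1, so the Sun never sets (polar day) and h₀ = π.
Daylight = 2h₀/(2π) × 24.00 h = (3.1416/π) × 24.00 = 24.00 h.

24.00 h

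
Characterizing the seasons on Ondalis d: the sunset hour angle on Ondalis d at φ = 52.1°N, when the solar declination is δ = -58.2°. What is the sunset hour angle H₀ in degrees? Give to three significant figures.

cos H₀ = −tan φ · tan δ = 2.0718 ≥ 1, so the host star never rises (polar night) and H₀ = 0.

H₀ = 0.00°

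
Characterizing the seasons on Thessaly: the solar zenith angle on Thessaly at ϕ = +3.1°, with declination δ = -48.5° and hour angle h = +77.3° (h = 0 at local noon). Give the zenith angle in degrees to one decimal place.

cos θ_z = sin ϕ sin δ + cos ϕ cos δ cos h = -0.040503 + 0.145461 = 0.104958.
θ_z = arccos(0.104958) = 84.0°.

θ_z = 84.0°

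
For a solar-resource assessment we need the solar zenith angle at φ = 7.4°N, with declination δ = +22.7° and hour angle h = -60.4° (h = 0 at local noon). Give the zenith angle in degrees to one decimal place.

cos θ_z = sin φ sin δ + cos φ cos δ cos h = 0.049703 + 0.451885 = 0.501588.
θ_z = arccos(0.501588) = 59.9°.

θ_z = 59.9°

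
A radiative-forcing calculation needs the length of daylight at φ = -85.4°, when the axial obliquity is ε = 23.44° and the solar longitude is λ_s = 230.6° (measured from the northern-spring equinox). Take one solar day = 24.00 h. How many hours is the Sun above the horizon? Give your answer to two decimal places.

24.00 h

Solar declination: sin δ = sin ε · sin λ_s = sin 23.44° × sin 230.6° = -0.30738, so δ = -17.902°.
Sunrise equation: cos H₀ = −tan φ · tan δ = -4.0148 ≤ −1, so the Sun never sets (polar day) and H₀ = π.
Daylight = 2H₀/(2π) × 24.00 h = (3.1416/π) × 24.00 = 24.00 h.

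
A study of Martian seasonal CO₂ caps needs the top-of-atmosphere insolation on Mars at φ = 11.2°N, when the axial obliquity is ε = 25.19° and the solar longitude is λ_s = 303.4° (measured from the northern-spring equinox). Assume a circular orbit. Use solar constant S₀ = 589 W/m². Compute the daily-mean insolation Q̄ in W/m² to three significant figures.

Solar declination: sin δ = sin ε · sin λ_s = sin 25.19° × sin 303.4° = -0.35533, so δ = -20.814°.
cos H₀ = −tan(+11.2°) tan(-20.814°) = 0.0753, H₀ = 1.4955 rad.
Bracket: H₀ sin φ sin δ + cos φ cos δ sin H₀ = 1.4955×0.19423×-0.35533 + 0.98096×0.93474×0.99716 = -0.103213 + 0.914338 = 0.811125.
Q̄ = (S₀/π) × [bracket] = (589/π) × 0.811125 = 152.1 W/m².

Q̄ ≈ 152 W/m²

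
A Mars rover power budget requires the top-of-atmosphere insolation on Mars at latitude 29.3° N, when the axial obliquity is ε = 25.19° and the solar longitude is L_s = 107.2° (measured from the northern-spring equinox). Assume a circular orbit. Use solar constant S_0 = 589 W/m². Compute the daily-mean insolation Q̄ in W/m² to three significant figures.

Solar declination: sin δ = sin ε · sin L_s = sin 25.19° × sin 107.2° = 0.40659, so δ = +23.991°.
cos h₀ = −tan(+29.3°) tan(+23.991°) = -0.2497, h₀ = 1.8232 rad.
Bracket: h₀ sin ϕ sin δ + cos ϕ cos δ sin h₀ = 1.8232×0.48938×0.40659 + 0.87207×0.91361×0.96831 = 0.362775 + 0.771483 = 1.134258.
Q̄ = (S_0/π) × [bracket] = (589/π) × 1.134258 = 212.7 W/m².

Q̄ ≈ 213 W/m²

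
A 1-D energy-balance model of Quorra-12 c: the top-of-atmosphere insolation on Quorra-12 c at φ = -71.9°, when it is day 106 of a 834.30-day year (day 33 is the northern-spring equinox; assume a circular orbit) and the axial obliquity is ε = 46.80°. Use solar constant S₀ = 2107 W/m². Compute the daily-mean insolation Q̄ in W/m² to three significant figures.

Q̄ ≈ 0.00 W/m²

Solar longitude: λ_s = 360° × (106 − 33)/834.30 = 31.499°.
sin δ = sin 46.80° × sin 31.499° = 0.38088, so δ = +22.388°.
cos H₀ = −tan(-71.9°) tan(+22.388°) = 1.2603 ≥ 1 ⇒ polar night, H₀ = 0 and Q̄ = 0.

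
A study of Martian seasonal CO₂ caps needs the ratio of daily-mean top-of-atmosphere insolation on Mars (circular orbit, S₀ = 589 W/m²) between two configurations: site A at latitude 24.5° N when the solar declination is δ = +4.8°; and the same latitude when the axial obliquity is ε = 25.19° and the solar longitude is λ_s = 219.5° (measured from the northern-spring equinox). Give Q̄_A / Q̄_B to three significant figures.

— Configuration A (φ=+24.5°):
cos H₀ = −tan(+24.5°) tan(+4.800°) = -0.0383, H₀ = 1.6091 rad.
Bracket: H₀ sin φ sin δ + cos φ cos δ sin H₀ = 1.6091×0.41469×0.08368 + 0.90996×0.99649×0.99927 = 0.055838 + 0.906104 = 0.961942.
Q̄ = (S₀/π) × [bracket] = (589/π) × 0.961942 = 180.35 W/m².
— Configuration B (φ=+24.5°):
Solar declination: sin δ = sin ε · sin λ_s = sin 25.19° × sin 219.5° = -0.27073, so δ = -15.708°.
cos H₀ = −tan(+24.5°) tan(-15.708°) = 0.1282, H₀ = 1.4423 rad.
Bracket: H₀ sin φ sin δ + cos φ cos δ sin H₀ = 1.4423×0.41469×-0.27073 + 0.90996×0.96266×0.99175 = -0.161926 + 0.868755 = 0.706829.
Q̄ = (S₀/π) × [bracket] = (589/π) × 0.706829 = 132.52 W/m².
Ratio Q̄_A / Q̄_B = 180.35 / 132.52 = 1.361.

Q̄_A / Q̄_B ≈ 1.36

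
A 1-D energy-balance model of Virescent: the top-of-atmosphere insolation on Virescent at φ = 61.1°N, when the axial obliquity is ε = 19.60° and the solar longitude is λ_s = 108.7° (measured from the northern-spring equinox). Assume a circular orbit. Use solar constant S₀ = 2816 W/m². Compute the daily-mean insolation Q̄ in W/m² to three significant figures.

Solar declination: sin δ = sin ε · sin λ_s = sin 19.60° × sin 108.7° = 0.31774, so δ = +18.526°.
cos H₀ = −tan(+61.1°) tan(+18.526°) = -0.6071, H₀ = 2.2231 rad.
Bracket: H₀ sin φ sin δ + cos φ cos δ sin H₀ = 2.2231×0.87546×0.31774 + 0.48328×0.94818×0.79466 = 0.618397 + 0.364142 = 0.982539.
Q̄ = (S₀/π) × [bracket] = (2816/π) × 0.982539 = 880.7 W/m².

Q̄ ≈ 881 W/m²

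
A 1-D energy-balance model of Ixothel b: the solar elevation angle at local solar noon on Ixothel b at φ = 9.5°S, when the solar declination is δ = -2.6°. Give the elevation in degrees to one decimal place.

83.1°

At local noon the hour angle is zero, so the zenith angle equals |φ − δ| = |-9.5° − (-2.600°)| = 6.900°.
Elevation = 90° − 6.900° = 83.1°.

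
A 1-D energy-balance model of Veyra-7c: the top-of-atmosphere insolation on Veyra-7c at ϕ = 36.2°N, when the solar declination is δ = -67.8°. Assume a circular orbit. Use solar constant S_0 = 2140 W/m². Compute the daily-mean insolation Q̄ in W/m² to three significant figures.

Q̄ ≈ 0.00 W/m²

cos h₀ = −tan(+36.2°) tan(-67.800°) = 1.7934 ≥ 1 ⇒ polar night, h₀ = 0 and Q̄ = 0.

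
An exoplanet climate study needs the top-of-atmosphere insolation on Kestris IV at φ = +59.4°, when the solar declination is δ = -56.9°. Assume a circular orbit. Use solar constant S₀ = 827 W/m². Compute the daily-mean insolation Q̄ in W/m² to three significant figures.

cos H₀ = −tan(+59.4°) tan(-56.900°) = 2.5938 ≥ 1 ⇒ polar night, H₀ = 0 and Q̄ = 0.

Q̄ ≈ 0.00 W/m²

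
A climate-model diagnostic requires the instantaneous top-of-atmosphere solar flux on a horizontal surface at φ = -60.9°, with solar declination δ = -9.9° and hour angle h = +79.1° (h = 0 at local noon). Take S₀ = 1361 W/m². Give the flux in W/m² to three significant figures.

328 W/m²

cos θ_z = sin φ sin δ + cos φ cos δ cos h = 0.150227 + 0.090594 = 0.240821.
Flux = S₀ · cos θ_z = 1361 × 0.240821 = 327.8 W/m².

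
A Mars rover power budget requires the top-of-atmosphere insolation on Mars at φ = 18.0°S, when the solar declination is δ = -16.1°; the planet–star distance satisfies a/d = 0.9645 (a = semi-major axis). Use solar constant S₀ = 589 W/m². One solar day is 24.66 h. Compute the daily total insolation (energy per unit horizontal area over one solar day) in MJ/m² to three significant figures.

cos H₀ = −tan(-18.0°) tan(-16.100°) = -0.0938, H₀ = 1.6647 rad.
Bracket: H₀ sin φ sin δ + cos φ cos δ sin H₀ = 1.6647×-0.30902×-0.27731 + 0.95106×0.96078×0.99559 = 0.142655 + 0.909730 = 1.052385.
Inverse-square distance factor (a/d)² = 0.9645² = 0.930260.
Q̄ = (S₀/π) × 0.930260 × [bracket] = (589/π) × 0.930260 × 1.052385 = 183.55 W/m².
Daily total = Q̄ × 24.66 h × 3600 s/h = 183.55 × 24.66 × 3600 / 10⁶ = 16.29 MJ/m².

16.3 MJ/m²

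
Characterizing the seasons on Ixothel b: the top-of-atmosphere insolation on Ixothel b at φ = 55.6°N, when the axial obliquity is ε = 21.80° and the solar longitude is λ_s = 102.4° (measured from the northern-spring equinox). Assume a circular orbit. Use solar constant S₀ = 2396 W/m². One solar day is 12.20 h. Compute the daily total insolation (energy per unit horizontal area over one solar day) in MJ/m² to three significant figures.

36.3 MJ/m²

Solar declination: sin δ = sin ε · sin λ_s = sin 21.80° × sin 102.4° = 0.36270, so δ = +21.266°.
cos H₀ = −tan(+55.6°) tan(+21.266°) = -0.5684, H₀ = 2.1754 rad.
Bracket: H₀ sin φ sin δ + cos φ cos δ sin H₀ = 2.1754×0.82511×0.36270 + 0.56497×0.93190×0.82274 = 0.651026 + 0.433169 = 1.084195.
Q̄ = (S₀/π) × [bracket] = (2396/π) × 1.084195 = 826.88 W/m².
Daily total = Q̄ × 12.20 h × 3600 s/h = 826.88 × 12.20 × 3600 / 10⁶ = 36.32 MJ/m².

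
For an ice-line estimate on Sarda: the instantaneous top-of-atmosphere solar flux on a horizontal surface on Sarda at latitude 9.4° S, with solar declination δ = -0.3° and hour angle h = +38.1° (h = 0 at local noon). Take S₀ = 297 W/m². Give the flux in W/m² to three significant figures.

231 W/m²

cos θ_z = sin φ sin δ + cos φ cos δ cos h = 0.000855 + 0.776358 = 0.777213.
Flux = S₀ · cos θ_z = 297 × 0.777213 = 230.8 W/m².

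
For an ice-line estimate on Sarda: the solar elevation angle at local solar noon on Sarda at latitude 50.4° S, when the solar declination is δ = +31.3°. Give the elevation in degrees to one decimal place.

8.3°

At local noon the hour angle is zero, so the zenith angle equals |φ − δ| = |-50.4° − (+31.300°)| = 81.700°.
Elevation = 90° − 81.700° = 8.3°.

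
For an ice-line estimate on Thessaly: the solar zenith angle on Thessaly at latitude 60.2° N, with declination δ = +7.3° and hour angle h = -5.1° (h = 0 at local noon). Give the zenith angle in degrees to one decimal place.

cos θ_z = sin φ sin δ + cos φ cos δ cos h = 0.110262 + 0.490994 = 0.601256.
θ_z = arccos(0.601256) = 53.0°.

θ_z = 53.0°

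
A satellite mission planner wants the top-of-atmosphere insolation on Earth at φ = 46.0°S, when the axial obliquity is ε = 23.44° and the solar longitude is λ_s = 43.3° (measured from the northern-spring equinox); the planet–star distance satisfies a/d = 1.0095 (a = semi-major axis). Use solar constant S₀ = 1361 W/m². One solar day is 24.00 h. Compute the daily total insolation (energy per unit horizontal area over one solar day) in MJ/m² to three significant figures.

Solar declination: sin δ = sin ε · sin λ_s = sin 23.44° × sin 43.3° = 0.27281, so δ = +15.832°.
cos H₀ = −tan(-46.0°) tan(+15.832°) = 0.2936, H₀ = 1.2728 rad.
Bracket: H₀ sin φ sin δ + cos φ cos δ sin H₀ = 1.2728×-0.71934×0.27281 + 0.69466×0.96207×0.95592 = -0.249778 + 0.638852 = 0.389074.
Inverse-square distance factor (a/d)² = 1.0095² = 1.019090.
Q̄ = (S₀/π) × 1.019090 × [bracket] = (1361/π) × 1.019090 × 0.389074 = 171.77 W/m².
Daily total = Q̄ × 24.00 h × 3600 s/h = 171.77 × 24.00 × 3600 / 10⁶ = 14.84 MJ/m².

14.8 MJ/m²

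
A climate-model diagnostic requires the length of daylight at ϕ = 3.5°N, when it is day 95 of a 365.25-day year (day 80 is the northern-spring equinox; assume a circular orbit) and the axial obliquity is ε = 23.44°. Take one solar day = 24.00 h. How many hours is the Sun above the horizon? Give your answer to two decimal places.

Solar longitude: L_s = 360° × (95 − 80)/365.25 = 14.784°.
sin δ = sin 23.44° × sin 14.784° = 0.10151, so δ = +5.826°.
cos h₀ = −tan ϕ · tan δ = −tan(+3.5°) × tan(+5.826°) = -0.0062, so h₀ = 1.5770 rad = 90.36°.
Daylight = 2h₀/(2π) × 24.00 h = (1.5770/π) × 24.00 = 12.05 h.

12.05 h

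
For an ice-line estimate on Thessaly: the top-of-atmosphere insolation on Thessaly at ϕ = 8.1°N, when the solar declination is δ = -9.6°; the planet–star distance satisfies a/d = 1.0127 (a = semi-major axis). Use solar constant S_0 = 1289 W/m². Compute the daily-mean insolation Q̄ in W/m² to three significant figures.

cos h₀ = −tan(+8.1°) tan(-9.600°) = 0.0241, h₀ = 1.5467 rad.
Bracket: h₀ sin ϕ sin δ + cos ϕ cos δ sin h₀ = 1.5467×0.14090×-0.16677 + 0.99002×0.98600×0.99971 = -0.036344 + 0.975877 = 0.939533.
Inverse-square distance factor (a/d)² = 1.0127² = 1.025561.
Q̄ = (S_0/π) × 1.025561 × [bracket] = (1289/π) × 1.025561 × 0.939533 = 395.3 W/m².

Q̄ ≈ 395 W/m²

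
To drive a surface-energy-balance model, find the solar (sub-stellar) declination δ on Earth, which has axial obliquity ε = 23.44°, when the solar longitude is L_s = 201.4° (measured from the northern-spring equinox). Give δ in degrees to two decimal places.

δ = -8.35°

sin δ = sin ε · sin L_s = sin 23.44° × sin 201.4° = -0.145144.
δ = arcsin(-0.145144) = -8.35°.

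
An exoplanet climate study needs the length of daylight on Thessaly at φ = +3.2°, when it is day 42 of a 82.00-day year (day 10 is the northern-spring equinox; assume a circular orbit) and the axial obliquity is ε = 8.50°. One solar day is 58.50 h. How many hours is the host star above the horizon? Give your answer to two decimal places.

Solar longitude: λ_s = 360° × (42 − 10)/82.00 = 140.488°.
sin δ = sin 8.50° × sin 140.488° = 0.09404, so δ = +5.396°.
cos H₀ = −tan φ · tan δ = −tan(+3.2°) × tan(+5.396°) = -0.0053, so H₀ = 1.5761 rad = 90.30°.
Daylight = 2H₀/(2π) × 58.50 h = (1.5761/π) × 58.50 = 29.35 h.

29.35 h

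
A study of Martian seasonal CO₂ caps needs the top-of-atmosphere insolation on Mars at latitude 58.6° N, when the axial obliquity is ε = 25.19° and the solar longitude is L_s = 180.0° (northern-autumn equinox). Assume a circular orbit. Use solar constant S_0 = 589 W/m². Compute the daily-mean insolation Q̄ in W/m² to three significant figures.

Q̄ ≈ 97.7 W/m²

Solar declination: sin δ = sin ε · sin L_s = sin 25.19° × sin 180.0° = 0.00000, so δ = +0.000°.
cos h₀ = −tan(+58.6°) tan(+0.000°) = -0.0000, h₀ = 1.5708 rad.
Bracket: h₀ sin ϕ sin δ + cos ϕ cos δ sin h₀ = 1.5708×0.85355×0.00000 + 0.52101×1.00000×1.00000 = 0.000000 + 0.521010 = 0.521010.
Q̄ = (S_0/π) × [bracket] = (589/π) × 0.521010 = 97.68 W/m².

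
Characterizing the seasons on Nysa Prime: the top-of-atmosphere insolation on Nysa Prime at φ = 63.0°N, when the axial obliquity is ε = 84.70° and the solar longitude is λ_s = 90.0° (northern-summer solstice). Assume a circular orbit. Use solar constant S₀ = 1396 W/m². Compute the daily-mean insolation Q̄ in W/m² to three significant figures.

Solar declination: sin δ = sin ε · sin λ_s = sin 84.70° × sin 90.0° = 0.99572, so δ = +84.700°.
cos H₀ = −tan(+63.0°) tan(+84.700°) = -21.1563 ≤ −1 ⇒ polar day, H₀ = π.
Bracket: H₀ sin φ sin δ + cos φ cos δ sin H₀ = 3.1416×0.89101×0.99572 + 0.45399×0.09237×0.00000 = 2.787216 + 0.000000 = 2.787216.
Q̄ = (S₀/π) × [bracket] = (1396/π) × 2.787216 = 1239 W/m².

Q̄ ≈ 1.24e+03 W/m²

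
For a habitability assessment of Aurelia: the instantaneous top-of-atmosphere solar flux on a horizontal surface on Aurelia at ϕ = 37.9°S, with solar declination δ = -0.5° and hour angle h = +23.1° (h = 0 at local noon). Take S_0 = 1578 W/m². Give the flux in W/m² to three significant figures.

cos θ_z = sin ϕ sin δ + cos ϕ cos δ cos h = 0.005361 + 0.725789 = 0.731150.
Flux = S_0 · cos θ_z = 1578 × 0.731150 = 1154 W/m².

1.15e+03 W/m²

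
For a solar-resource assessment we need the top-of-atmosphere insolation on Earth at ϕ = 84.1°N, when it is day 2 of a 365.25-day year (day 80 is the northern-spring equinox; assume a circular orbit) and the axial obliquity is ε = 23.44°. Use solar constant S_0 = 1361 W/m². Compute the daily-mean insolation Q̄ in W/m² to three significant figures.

Solar longitude: L_s = 360° × (2 − 80)/365.25 = -76.879°, i.e. -76.879° + 360° = 283.121°.
sin δ = sin 23.44° × sin 283.121° = -0.38740, so δ = -22.793°.
cos h₀ = −tan(+84.1°) tan(-22.793°) = 4.0664 ≥ 1 ⇒ polar night, h₀ = 0 and Q̄ = 0.

Q̄ ≈ 0.00 W/m²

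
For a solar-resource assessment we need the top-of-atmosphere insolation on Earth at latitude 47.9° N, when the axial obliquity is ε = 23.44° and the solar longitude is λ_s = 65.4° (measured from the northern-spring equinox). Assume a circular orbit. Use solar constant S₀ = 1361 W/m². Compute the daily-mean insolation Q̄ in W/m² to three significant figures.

Solar declination: sin δ = sin ε · sin λ_s = sin 23.44° × sin 65.4° = 0.36168, so δ = +21.204°.
cos H₀ = −tan(+47.9°) tan(+21.204°) = -0.4293, H₀ = 2.0146 rad.
Bracket: H₀ sin φ sin δ + cos φ cos δ sin H₀ = 2.0146×0.74198×0.36168 + 0.67043×0.93230×0.90314 = 0.540637 + 0.564500 = 1.105137.
Q̄ = (S₀/π) × [bracket] = (1361/π) × 1.105137 = 478.8 W/m².

Q̄ ≈ 479 W/m²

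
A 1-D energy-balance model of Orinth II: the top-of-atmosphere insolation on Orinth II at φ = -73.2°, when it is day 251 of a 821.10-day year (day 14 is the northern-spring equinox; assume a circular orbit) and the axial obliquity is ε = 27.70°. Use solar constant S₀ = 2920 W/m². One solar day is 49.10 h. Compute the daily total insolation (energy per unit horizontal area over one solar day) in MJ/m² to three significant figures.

Solar longitude: λ_s = 360° × (251 − 14)/821.10 = 103.909°.
sin δ = sin 27.70° × sin 103.909° = 0.45121, so δ = +26.821°.
cos H₀ = −tan(-73.2°) tan(+26.821°) = 1.6746 ≥ 1 ⇒ polar night, H₀ = 0 and Q̄ = 0.
Daily total = Q̄ × 49.10 h × 3600 s/h = 0.00 MJ/m².

0.00 MJ/m²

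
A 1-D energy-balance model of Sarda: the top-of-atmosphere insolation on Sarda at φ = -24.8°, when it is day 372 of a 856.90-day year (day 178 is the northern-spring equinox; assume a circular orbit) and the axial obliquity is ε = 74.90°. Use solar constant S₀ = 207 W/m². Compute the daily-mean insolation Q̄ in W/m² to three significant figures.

Q̄ ≈ 0.00 W/m²

Solar longitude: λ_s = 360° × (372 − 178)/856.90 = 81.503°.
sin δ = sin 74.90° × sin 81.503° = 0.95488, so δ = +72.722°.
cos H₀ = −tan(-24.8°) tan(+72.722°) = 1.4855 ≥ 1 ⇒ polar night, H₀ = 0 and Q̄ = 0.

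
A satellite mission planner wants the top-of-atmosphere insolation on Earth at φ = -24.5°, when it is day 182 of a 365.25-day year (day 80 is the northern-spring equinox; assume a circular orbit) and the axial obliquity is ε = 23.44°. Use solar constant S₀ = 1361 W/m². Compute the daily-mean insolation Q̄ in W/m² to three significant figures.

Solar longitude: λ_s = 360° × (182 − 80)/365.25 = 100.534°.
sin δ = sin 23.44° × sin 100.534° = 0.39108, so δ = +23.022°.
cos H₀ = −tan(-24.5°) tan(+23.022°) = 0.1937, H₀ = 1.3759 rad.
Bracket: H₀ sin φ sin δ + cos φ cos δ sin H₀ = 1.3759×-0.41469×0.39108 + 0.90996×0.92035×0.98107 = -0.223139 + 0.821628 = 0.598489.
Q̄ = (S₀/π) × [bracket] = (1361/π) × 0.598489 = 259.3 W/m².

Q̄ ≈ 259 W/m²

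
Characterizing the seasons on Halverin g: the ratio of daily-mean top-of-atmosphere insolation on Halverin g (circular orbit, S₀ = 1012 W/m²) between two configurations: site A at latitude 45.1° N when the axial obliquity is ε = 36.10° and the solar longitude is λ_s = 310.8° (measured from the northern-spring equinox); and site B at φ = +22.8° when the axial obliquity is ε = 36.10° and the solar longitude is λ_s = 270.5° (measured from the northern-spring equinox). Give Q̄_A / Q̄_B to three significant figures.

— Configuration A (φ=+45.1°):
Solar declination: sin δ = sin ε · sin λ_s = sin 36.10° × sin 310.8° = -0.44602, so δ = -26.489°.
cos H₀ = −tan(+45.1°) tan(-26.489°) = 0.5001, H₀ = 1.0471 rad.
Bracket: H₀ sin φ sin δ + cos φ cos δ sin H₀ = 1.0471×0.70834×-0.44602 + 0.70587×0.89502×0.86598 = -0.330814 + 0.547098 = 0.216284.
Q̄ = (S₀/π) × [bracket] = (1012/π) × 0.216284 = 69.671 W/m².
— Configuration B (φ=+22.8°):
Solar declination: sin δ = sin ε · sin λ_s = sin 36.10° × sin 270.5° = -0.58917, so δ = -36.098°.
cos H₀ = −tan(+22.8°) tan(-36.098°) = 0.3065, H₀ = 1.2593 rad.
Bracket: H₀ sin φ sin δ + cos φ cos δ sin H₀ = 1.2593×0.38752×-0.58917 + 0.92186×0.80801×0.95187 = -0.287517 + 0.709021 = 0.421504.
Q̄ = (S₀/π) × [bracket] = (1012/π) × 0.421504 = 135.78 W/m².
Ratio Q̄_A / Q̄_B = 69.671 / 135.78 = 0.5131.

Q̄_A / Q̄_B ≈ 0.513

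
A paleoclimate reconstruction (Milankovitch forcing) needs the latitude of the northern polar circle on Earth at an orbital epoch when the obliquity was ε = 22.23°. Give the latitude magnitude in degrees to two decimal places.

67.77°

The polar circle is the lowest latitude that experiences at least one full rotation of continuous daylight at the northern-summer solstice; it lies at |ϕ| = 90° − ε = 90° − 22.23° = 67.77°.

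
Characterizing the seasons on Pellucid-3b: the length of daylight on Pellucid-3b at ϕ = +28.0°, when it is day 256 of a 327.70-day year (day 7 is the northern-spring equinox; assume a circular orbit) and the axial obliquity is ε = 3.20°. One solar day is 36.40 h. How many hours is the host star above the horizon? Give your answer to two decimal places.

Solar longitude: L_s = 360° × (256 − 7)/327.70 = 273.543°.
sin δ = sin 3.20° × sin 273.543° = -0.05571, so δ = -3.194°.
cos h₀ = −tan ϕ · tan δ = −tan(+28.0°) × tan(-3.194°) = 0.0297, so h₀ = 1.5411 rad = 88.30°.
Daylight = 2h₀/(2π) × 36.40 h = (1.5411/π) × 36.40 = 17.86 h.

17.86 h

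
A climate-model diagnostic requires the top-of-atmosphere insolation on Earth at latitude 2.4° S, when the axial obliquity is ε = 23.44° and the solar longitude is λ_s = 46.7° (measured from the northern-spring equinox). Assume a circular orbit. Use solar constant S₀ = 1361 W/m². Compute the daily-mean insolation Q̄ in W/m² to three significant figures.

Q̄ ≈ 406 W/m²

Solar declination: sin δ = sin ε · sin λ_s = sin 23.44° × sin 46.7° = 0.28950, so δ = +16.828°.
cos H₀ = −tan(-2.4°) tan(+16.828°) = 0.0127, H₀ = 1.5581 rad.
Bracket: H₀ sin φ sin δ + cos φ cos δ sin H₀ = 1.5581×-0.04188×0.28950 + 0.99912×0.95718×0.99992 = -0.018891 + 0.956261 = 0.937370.
Q̄ = (S₀/π) × [bracket] = (1361/π) × 0.937370 = 406.1 W/m².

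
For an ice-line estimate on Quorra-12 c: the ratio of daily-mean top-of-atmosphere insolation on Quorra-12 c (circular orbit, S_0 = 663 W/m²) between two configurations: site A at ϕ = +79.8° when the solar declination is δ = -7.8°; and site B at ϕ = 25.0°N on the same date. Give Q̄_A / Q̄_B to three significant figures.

— Configuration A (ϕ=+79.8°):
cos h₀ = −tan(+79.8°) tan(-7.800°) = 0.7613, h₀ = 0.7055 rad.
Bracket: h₀ sin ϕ sin δ + cos ϕ cos δ sin h₀ = 0.7055×0.98420×-0.13572 + 0.17708×0.99075×0.64838 = -0.094238 + 0.113753 = 0.019515.
Q̄ = (S_0/π) × [bracket] = (663/π) × 0.019515 = 4.1184 W/m².
— Configuration B (ϕ=+25.0°):
cos h₀ = −tan(+25.0°) tan(-7.800°) = 0.0639, h₀ = 1.5069 rad.
Bracket: h₀ sin ϕ sin δ + cos ϕ cos δ sin h₀ = 1.5069×0.42262×-0.13572 + 0.90631×0.99075×0.99796 = -0.086433 + 0.896095 = 0.809662.
Q̄ = (S_0/π) × [bracket] = (663/π) × 0.809662 = 170.87 W/m².
Ratio Q̄_A / Q̄_B = 4.1184 / 170.87 = 0.02410.

Q̄_A / Q̄_B ≈ 0.0241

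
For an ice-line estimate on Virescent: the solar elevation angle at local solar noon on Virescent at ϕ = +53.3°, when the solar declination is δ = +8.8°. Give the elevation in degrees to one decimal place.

At local noon the hour angle is zero, so the zenith angle equals |ϕ − δ| = |+53.3° − (+8.800°)| = 44.500°.
Elevation = 90° − 44.500° = 45.5°.

45.5°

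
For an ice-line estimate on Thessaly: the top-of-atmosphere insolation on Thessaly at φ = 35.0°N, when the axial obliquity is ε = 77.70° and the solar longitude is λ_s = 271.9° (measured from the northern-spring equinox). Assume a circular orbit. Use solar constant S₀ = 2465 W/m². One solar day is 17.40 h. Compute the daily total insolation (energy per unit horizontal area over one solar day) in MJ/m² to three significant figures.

Solar declination: sin δ = sin ε · sin λ_s = sin 77.70° × sin 271.9° = -0.97651, so δ = -77.556°.
cos H₀ = −tan(+35.0°) tan(-77.556°) = 3.1732 ≥ 1 ⇒ polar night, H₀ = 0 and Q̄ = 0.
Daily total = Q̄ × 17.40 h × 3600 s/h = 0.00 MJ/m².

0.00 MJ/m²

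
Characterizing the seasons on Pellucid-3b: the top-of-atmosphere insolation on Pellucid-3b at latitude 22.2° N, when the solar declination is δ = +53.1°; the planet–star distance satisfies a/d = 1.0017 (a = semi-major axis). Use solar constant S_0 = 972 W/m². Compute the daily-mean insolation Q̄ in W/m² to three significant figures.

cos h₀ = −tan(+22.2°) tan(+53.100°) = -0.5435, h₀ = 2.1454 rad.
Bracket: h₀ sin ϕ sin δ + cos ϕ cos δ sin h₀ = 2.1454×0.37784×0.79968 + 0.92587×0.60042×0.83939 = 0.648235 + 0.466626 = 1.114861.
Inverse-square distance factor (a/d)² = 1.0017² = 1.003403.
Q̄ = (S_0/π) × 1.003403 × [bracket] = (972/π) × 1.003403 × 1.114861 = 346.1 W/m².

Q̄ ≈ 346 W/m²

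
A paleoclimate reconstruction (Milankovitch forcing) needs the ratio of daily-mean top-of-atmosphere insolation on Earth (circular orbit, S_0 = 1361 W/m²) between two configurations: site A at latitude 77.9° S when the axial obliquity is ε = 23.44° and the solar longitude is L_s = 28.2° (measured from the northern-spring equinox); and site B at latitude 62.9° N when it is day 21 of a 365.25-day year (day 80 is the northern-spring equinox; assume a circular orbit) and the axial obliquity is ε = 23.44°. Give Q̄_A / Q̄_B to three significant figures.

— Configuration A (ϕ=-77.9°):
Solar declination: sin δ = sin ε · sin L_s = sin 23.44° × sin 28.2° = 0.18798, so δ = +10.835°.
cos h₀ = −tan(-77.9°) tan(+10.835°) = 0.8927, h₀ = 0.4674 rad.
Bracket: h₀ sin ϕ sin δ + cos ϕ cos δ sin h₀ = 0.4674×-0.97778×0.18798 + 0.20962×0.98217×0.45057 = -0.085910 + 0.092764 = 0.006854.
Q̄ = (S_0/π) × [bracket] = (1361/π) × 0.006854 = 2.9693 W/m².
— Configuration B (ϕ=+62.9°):
Solar longitude: L_s = 360° × (21 − 80)/365.25 = -58.152°, i.e. -58.152° + 360° = 301.848°.
sin δ = sin 23.44° × sin 301.848° = -0.33790, so δ = -19.749°.
cos h₀ = −tan(+62.9°) tan(-19.749°) = 0.7016, h₀ = 0.7932 rad.
Bracket: h₀ sin ϕ sin δ + cos ϕ cos δ sin h₀ = 0.7932×0.89021×-0.33790 + 0.45554×0.94118×0.71259 = -0.238596 + 0.305519 = 0.066923.
Q̄ = (S_0/π) × [bracket] = (1361/π) × 0.066923 = 28.992 W/m².
Ratio Q̄_A / Q̄_B = 2.9693 / 28.992 = 0.1024.

Q̄_A / Q̄_B ≈ 0.102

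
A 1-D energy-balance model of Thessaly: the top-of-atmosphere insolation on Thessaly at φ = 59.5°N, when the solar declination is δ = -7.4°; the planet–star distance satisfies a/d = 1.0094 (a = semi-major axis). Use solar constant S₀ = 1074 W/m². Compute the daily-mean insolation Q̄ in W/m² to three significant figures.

Q̄ ≈ 119 W/m²

cos H₀ = −tan(+59.5°) tan(-7.400°) = 0.2205, H₀ = 1.3485 rad.
Bracket: H₀ sin φ sin δ + cos φ cos δ sin H₀ = 1.3485×0.86163×-0.12880 + 0.50754×0.99167×0.97539 = -0.149654 + 0.490926 = 0.341272.
Inverse-square distance factor (a/d)² = 1.0094² = 1.018888.
Q̄ = (S₀/π) × 1.018888 × [bracket] = (1074/π) × 1.018888 × 0.341272 = 118.9 W/m².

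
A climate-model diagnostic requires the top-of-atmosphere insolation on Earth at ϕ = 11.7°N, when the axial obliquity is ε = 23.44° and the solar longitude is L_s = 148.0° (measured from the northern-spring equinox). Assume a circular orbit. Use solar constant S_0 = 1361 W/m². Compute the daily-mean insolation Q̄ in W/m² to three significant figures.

Solar declination: sin δ = sin ε · sin L_s = sin 23.44° × sin 148.0° = 0.21080, so δ = +12.169°.
cos h₀ = −tan(+11.7°) tan(+12.169°) = -0.0447, h₀ = 1.6155 rad.
Bracket: h₀ sin ϕ sin δ + cos ϕ cos δ sin h₀ = 1.6155×0.20279×0.21080 + 0.97922×0.97753×0.99900 = 0.069060 + 0.956260 = 1.025320.
Q̄ = (S_0/π) × [bracket] = (1361/π) × 1.025320 = 444.2 W/m².

Q̄ ≈ 444 W/m²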